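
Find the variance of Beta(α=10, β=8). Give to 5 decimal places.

0.01300

Var = αβ/[(α+β)²(α+β+1)] = (10×8)/(18²×19) = 80/6156 = 0.01300.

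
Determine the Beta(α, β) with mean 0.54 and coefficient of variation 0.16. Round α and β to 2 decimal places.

α = 17.43, β = 14.85

σ = CV·μ = 0.16×0.54 = 0.08640, so σ² = 0.007465.
s+1 = μ(1−μ)/σ² = 0.2484/0.007465 = 33.2755, so s = α+β = 32.2755.
α = μs = 17.43, β = (1−μ)s = 14.85.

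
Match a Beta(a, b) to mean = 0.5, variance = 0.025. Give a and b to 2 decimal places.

Write ν = a+b; then a = μν and Var = μ(1−μ)/(ν+1).
ν = μ(1−μ)/Var − 1 = 0.25/0.025 − 1 = 9.0000.
a = 0.5·9.0000 = 4.50, b = 0.5·9.0000 = 4.50.

a = 4.50, b = 4.50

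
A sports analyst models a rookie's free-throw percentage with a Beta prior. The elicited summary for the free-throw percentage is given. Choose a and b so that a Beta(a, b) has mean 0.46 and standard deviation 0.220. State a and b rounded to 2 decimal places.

a = 1.90, b = 2.23

σ² = 0.220² = 0.048400.
With s = a+b, Var = μ(1−μ)/(s+1), so s+1 = (0.46×0.54)/0.048400 = 5.1322 and s = 4.1322.
a = μs = 1.90, b = (1−μ)s = 2.23.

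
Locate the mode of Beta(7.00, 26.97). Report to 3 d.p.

With α,β > 1, mode = (α−1)/(α+β−2) = 6.00/31.97 = 0.188.

0.188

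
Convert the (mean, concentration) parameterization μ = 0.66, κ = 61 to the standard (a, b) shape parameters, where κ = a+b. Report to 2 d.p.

a = μκ = 0.66×61 = 40.26 and b = (1−μ)κ = 0.34×61 = 20.74.

a = 40.26, b = 20.74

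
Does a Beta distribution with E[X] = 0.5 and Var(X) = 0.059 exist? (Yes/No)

Yes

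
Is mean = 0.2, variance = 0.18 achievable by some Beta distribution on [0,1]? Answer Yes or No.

For any Beta, Var(X) < E[X]·(1−E[X]).
Here μ(1−μ) = 0.2×0.8 = 0.16, and 0.18 ≥ 0.16.

No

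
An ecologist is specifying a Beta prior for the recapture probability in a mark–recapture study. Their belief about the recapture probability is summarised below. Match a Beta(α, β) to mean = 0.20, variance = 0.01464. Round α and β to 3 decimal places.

By moment matching, α+β = μ(1−μ)/σ² − 1 = (0.20·0.80)/0.01464 − 1 = 10.9290 − 1 = 9.9290.
Since α/(α+β) = μ, α = 0.20·9.9290 = 1.986 and β = 0.80·9.9290 = 7.943.

α = 1.986, β = 7.943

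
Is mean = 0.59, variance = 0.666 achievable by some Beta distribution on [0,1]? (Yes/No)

A Beta with mean μ has variance μ(1−μ)/(α+β+1) < μ(1−μ).
Here μ(1−μ) = 0.59×0.41 = 0.2419, and 0.666 ≥ 0.2419.

No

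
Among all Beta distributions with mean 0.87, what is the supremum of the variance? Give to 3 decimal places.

0.113

For fixed mean μ the Beta variance is μ(1−μ)/(α+β+1), increasing as α+β decreases.
Its least upper bound (not attained) is μ(1−μ) = 0.87·0.13 = 0.113.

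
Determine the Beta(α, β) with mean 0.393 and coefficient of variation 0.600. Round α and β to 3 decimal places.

α = 1.293, β = 1.997

σ = CV·μ = 0.600×0.393 = 0.23580, so σ² = 0.055602.
s+1 = μ(1−μ)/σ² = 0.238551/0.055602 = 4.2904, so s = α+β = 3.2904.
α = μs = 1.293, β = (1−μ)s = 1.997.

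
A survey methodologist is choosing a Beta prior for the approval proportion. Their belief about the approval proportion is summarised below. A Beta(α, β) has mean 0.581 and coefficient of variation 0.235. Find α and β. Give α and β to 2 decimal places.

α = 7.01, β = 5.05

Var = (CV·μ)² = (0.235×0.581)² = 0.018642.
α+β = μ(1−μ)/Var − 1 = 0.243439/0.018642 − 1 = 12.0588.
Thus α = 0.581·12.0588 = 7.01 and β = 0.419·12.0588 = 5.05.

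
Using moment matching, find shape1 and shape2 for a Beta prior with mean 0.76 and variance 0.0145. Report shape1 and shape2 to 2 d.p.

By moment matching, shape1+shape2 = μ(1−μ)/σ² − 1 = (0.76·0.24)/0.0145 − 1 = 12.5793 − 1 = 11.5793.
Since shape1/(shape1+shape2) = μ, shape1 = 0.76·11.5793 = 8.80 and shape2 = 0.24·11.5793 = 2.78.

shape1 = 8.80, shape2 = 2.78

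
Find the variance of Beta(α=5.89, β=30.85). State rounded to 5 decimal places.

0.00357

Var = αβ/[(α+β)²(α+β+1)] = (5.89×30.85)/(36.74²×37.74) = 181.7065/50942.493624 = 0.00357.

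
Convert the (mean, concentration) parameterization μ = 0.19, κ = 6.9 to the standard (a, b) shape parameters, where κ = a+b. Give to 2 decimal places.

a = 1.31, b = 5.59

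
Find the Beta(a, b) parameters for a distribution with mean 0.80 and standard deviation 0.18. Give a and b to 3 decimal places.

a = 3.151, b = 0.788

First σ² = 0.0324. Setting a = μn, b = (1−μ)n with n = a+b,
μ(1−μ)/(n+1) = 0.0324 ⇒ n+1 = 0.1600/0.0324 = 4.9383 ⇒ n = 3.9383.
Hence a = 0.80×3.9383 = 3.151, b = 0.20×3.9383 = 0.788.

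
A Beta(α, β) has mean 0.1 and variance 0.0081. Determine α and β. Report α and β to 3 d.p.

Write ν = α+β; then α = μν and Var = μ(1−μ)/(ν+1).
ν = μ(1−μ)/Var − 1 = 0.09/0.0081 − 1 = 10.1111.
α = 0.1·10.1111 = 1.011, β = 0.9·10.1111 = 9.100.

α = 1.011, β = 9.100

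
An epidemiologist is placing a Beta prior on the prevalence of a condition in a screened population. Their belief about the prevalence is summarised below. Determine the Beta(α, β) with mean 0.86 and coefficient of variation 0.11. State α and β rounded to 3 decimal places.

α = 10.710, β = 1.744

Var = (CV·μ)² = (0.11×0.86)² = 0.008949.
α+β = μ(1−μ)/Var − 1 = 0.1204/0.008949 − 1 = 12.4538.
Thus α = 0.86·12.4538 = 10.710 and β = 0.14·12.4538 = 1.744.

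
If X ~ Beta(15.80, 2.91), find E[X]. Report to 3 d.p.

0.844

E[X] = α/(α+β) = 15.80/18.71 = 0.844.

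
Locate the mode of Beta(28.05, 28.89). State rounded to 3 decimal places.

The density x^(α−1)(1−x)^(β−1) is maximised at (α−1)/(α+β−2) = 27.05/54.94 = 0.492.

0.492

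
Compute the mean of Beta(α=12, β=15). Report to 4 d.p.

The Beta mean is α/(α+β) = 12/(12+15) = 0.4444.

0.4444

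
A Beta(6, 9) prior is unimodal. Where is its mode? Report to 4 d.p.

0.3846

With α,β > 1, mode = (α−1)/(α+β−2) = 5/13 = 0.3846.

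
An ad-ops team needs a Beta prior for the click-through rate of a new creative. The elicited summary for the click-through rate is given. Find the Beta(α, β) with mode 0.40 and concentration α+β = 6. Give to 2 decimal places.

For α,β>1 the mode is (α−1)/(α+β−2), so α = mode·(κ−2)+1 = 0.40×4+1 = 2.60.
And β = (1−mode)·(κ−2)+1 = 0.60×4+1 = 3.40.

α = 2.60, β = 3.40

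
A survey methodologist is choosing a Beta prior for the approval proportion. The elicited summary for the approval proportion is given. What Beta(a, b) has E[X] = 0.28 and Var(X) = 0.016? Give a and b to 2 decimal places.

a = 3.25, b = 8.35

Let s = a+b. The Beta variance is μ(1−μ)/(s+1).
So s+1 = μ(1−μ)/σ² = (0.28×0.72)/0.016 = 0.2016/0.016 = 12.6000, giving s = 11.6000.
Then a = μs = 0.28×11.6000 = 3.25 and b = (1−μ)s = 0.72×11.6000 = 8.35.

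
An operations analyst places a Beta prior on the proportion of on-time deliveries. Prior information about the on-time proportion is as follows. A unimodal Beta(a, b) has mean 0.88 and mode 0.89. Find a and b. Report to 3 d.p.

a = 68.640, b = 9.360

With s = a+b: μ = a/s and mode = (a−1)/(s−2). Eliminating a = μs,
μs − 1 = m(s−2) ⇒ s(μ−m) = 1−2m ⇒ s = -0.78/-0.01 = 78.0000.
So a = μs = 68.640, b = (1−μ)s = 9.360.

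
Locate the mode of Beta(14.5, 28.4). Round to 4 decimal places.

0.3301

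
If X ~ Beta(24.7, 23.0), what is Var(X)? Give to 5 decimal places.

Var = αβ/[(α+β)²(α+β+1)] = (24.7×23.0)/(47.7²×48.7) = 568.10/110806.623 = 0.00513.

0.00513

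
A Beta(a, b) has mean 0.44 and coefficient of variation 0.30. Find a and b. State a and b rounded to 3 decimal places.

a = 5.782, b = 7.359

Var = (CV·μ)² = (0.30×0.44)² = 0.017424.
a+b = μ(1−μ)/Var − 1 = 0.2464/0.017424 − 1 = 13.1414.
Thus a = 0.44·13.1414 = 5.782 and b = 0.56·13.1414 = 7.359.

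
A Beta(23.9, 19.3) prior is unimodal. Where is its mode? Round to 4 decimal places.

The density x^(α−1)(1−x)^(β−1) is maximised at (α−1)/(α+β−2) = 22.9/41.2 = 0.5558.

0.5558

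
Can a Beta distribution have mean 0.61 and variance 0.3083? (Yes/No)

No

The Beta variance bound is σ² < μ(1−μ).
Here μ(1−μ) = 0.61×0.39 = 0.2379, and 0.3083 ≥ 0.2379.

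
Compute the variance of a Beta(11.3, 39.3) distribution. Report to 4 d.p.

0.0034

μ = 11.3/50.6 = 0.223320; Var = μ(1−μ)/(α+β+1) = 0.1734483/51.6 = 0.0034.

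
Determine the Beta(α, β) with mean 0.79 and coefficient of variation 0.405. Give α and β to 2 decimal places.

Var = (CV·μ)² = (0.405×0.79)² = 0.102368.
α+β = μ(1−μ)/Var − 1 = 0.1659/0.102368 − 1 = 0.6206.
Thus α = 0.79·0.6206 = 0.49 and β = 0.21·0.6206 = 0.13.

α = 0.49, β = 0.13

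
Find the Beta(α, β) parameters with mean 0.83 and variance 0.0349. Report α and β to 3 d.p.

Write ν = α+β; then α = μν and Var = μ(1−μ)/(ν+1).
ν = μ(1−μ)/Var − 1 = 0.1411/0.0349 − 1 = 3.0430.
α = 0.83·3.0430 = 2.526, β = 0.17·3.0430 = 0.517.

α = 2.526, β = 0.517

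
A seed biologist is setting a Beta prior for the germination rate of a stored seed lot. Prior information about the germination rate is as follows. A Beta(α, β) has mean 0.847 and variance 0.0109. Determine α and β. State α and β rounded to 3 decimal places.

α = 9.223, β = 1.666

By moment matching, α+β = μ(1−μ)/σ² − 1 = (0.847·0.153)/0.0109 − 1 = 11.8891 − 1 = 10.8891.
Since α/(α+β) = μ, α = 0.847·10.8891 = 9.223 and β = 0.153·10.8891 = 1.666.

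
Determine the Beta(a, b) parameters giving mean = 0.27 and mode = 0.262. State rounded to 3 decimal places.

With s = a+b: μ = a/s and mode = (a−1)/(s−2). Eliminating a = μs,
μs − 1 = m(s−2) ⇒ s(μ−m) = 1−2m ⇒ s = 0.476/0.008 = 59.5000.
So a = μs = 16.065, b = (1−μ)s = 43.435.

a = 16.065, b = 43.435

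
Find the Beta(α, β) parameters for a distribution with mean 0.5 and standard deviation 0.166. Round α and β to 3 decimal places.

α = 4.036, β = 4.036

Variance = 0.166² = 0.027556. The moment-matching identity α+β = μ(1−μ)/Var − 1 gives
α+β = 0.25/0.027556 − 1 = 8.0724, so α = μ·8.0724 = 4.036 and β = (1−μ)·8.0724 = 4.036.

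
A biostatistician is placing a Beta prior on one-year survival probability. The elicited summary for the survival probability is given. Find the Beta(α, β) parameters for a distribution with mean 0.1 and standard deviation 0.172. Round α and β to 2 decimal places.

α = 0.20, β = 1.84

First σ² = 0.029584. Setting α = μn, β = (1−μ)n with n = α+β,
μ(1−μ)/(n+1) = 0.029584 ⇒ n+1 = 0.09/0.029584 = 3.0422 ⇒ n = 2.0422.
Hence α = 0.1×2.0422 = 0.20, β = 0.9×2.0422 = 1.84.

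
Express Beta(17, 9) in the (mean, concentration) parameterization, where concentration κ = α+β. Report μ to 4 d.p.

κ = α+β = 17+9 = 26; μ = α/κ = 17/26 = 0.6538.

μ = 0.6538, κ = 26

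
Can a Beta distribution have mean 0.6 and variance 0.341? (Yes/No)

No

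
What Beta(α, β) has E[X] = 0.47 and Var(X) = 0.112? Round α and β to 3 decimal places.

α = 0.575, β = 0.649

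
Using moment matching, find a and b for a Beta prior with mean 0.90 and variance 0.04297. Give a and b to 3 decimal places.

By moment matching, a+b = μ(1−μ)/σ² − 1 = (0.90·0.10)/0.04297 − 1 = 2.0945 − 1 = 1.0945.
Since a/(a+b) = μ, a = 0.90·1.0945 = 0.985 and b = 0.10·1.0945 = 0.109.

a = 0.985, b = 0.109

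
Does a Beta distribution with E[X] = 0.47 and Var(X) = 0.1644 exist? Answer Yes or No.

Yes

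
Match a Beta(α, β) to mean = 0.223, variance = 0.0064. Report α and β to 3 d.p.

Write ν = α+β; then α = μν and Var = μ(1−μ)/(ν+1).
ν = μ(1−μ)/Var − 1 = 0.173271/0.0064 − 1 = 26.0736.
α = 0.223·26.0736 = 5.814, β = 0.777·26.0736 = 20.259.

α = 5.814, β = 20.259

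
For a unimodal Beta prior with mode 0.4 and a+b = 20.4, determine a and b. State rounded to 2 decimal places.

Mode = (a−1)/(κ−2) with κ = a+b, so a−1 = 0.4·18.4 = 7.36.
a = 8.36; b = κ − a = 12.04.

a = 8.36, b = 12.04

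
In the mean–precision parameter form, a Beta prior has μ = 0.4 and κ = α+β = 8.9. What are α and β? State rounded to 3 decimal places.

α = 3.560, β = 5.340

Split κ in proportion μ : (1−μ): α = 0.4·8.9 = 3.560, β = 8.9 − 3.560 = 5.340.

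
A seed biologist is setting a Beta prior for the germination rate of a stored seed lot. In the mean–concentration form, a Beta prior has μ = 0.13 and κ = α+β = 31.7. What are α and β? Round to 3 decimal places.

α = μκ = 0.13×31.7 = 4.121 and β = (1−μ)κ = 0.87×31.7 = 27.579.

α = 4.121, β = 27.579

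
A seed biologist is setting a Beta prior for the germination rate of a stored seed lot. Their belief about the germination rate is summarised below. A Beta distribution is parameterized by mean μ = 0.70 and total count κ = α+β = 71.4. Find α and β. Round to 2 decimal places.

α = 49.98, β = 21.42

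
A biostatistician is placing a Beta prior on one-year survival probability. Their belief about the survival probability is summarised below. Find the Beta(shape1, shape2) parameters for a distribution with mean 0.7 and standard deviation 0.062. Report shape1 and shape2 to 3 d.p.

shape1 = 37.541, shape2 = 16.089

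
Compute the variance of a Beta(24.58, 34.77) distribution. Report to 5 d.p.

α+β = 59.35 and αβ = 854.6466, so Var = αβ/[(α+β)²(α+β+1)] = 854.6466/212578.197875 = 0.00402.

0.00402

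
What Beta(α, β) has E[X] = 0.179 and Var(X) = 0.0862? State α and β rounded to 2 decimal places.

Let s = α+β. The Beta variance is μ(1−μ)/(s+1).
So s+1 = μ(1−μ)/σ² = (0.179×0.821)/0.0862 = 0.146959/0.0862 = 1.7049, giving s = 0.7049.
Then α = μs = 0.179×0.7049 = 0.13 and β = (1−μ)s = 0.821×0.7049 = 0.58.

α = 0.13, β = 0.58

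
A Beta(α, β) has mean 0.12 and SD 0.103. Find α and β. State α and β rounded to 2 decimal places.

First σ² = 0.010609. Setting α = μn, β = (1−μ)n with n = α+β,
μ(1−μ)/(n+1) = 0.010609 ⇒ n+1 = 0.1056/0.010609 = 9.9538 ⇒ n = 8.9538.
Hence α = 0.12×8.9538 = 1.07, β = 0.88×8.9538 = 7.88.

α = 1.07, β = 7.88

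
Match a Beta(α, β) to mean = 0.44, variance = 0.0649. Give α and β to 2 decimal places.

Let s = α+β. The Beta variance is μ(1−μ)/(s+1).
So s+1 = μ(1−μ)/σ² = (0.44×0.56)/0.0649 = 0.2464/0.0649 = 3.7966, giving s = 2.7966.
Then α = μs = 0.44×2.7966 = 1.23 and β = (1−μ)s = 0.56×2.7966 = 1.57.

α = 1.23, β = 1.57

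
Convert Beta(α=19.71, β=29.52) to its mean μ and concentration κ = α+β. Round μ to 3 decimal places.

μ = 0.400, κ = 49.23

κ = α+β = 19.71+29.52 = 49.23; μ = α/κ = 19.71/49.23 = 0.400.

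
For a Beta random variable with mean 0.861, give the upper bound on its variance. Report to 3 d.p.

0.120

Var = μ(1−μ)/(α+β+1), which approaches μ(1−μ) as α+β → 0.
So the supremum is μ(1−μ) = 0.861×0.139 = 0.120.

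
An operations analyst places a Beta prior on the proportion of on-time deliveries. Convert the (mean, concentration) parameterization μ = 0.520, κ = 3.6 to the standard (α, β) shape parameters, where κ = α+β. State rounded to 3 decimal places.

α = 1.872, β = 1.728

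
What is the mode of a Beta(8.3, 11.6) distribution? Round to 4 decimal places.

0.4078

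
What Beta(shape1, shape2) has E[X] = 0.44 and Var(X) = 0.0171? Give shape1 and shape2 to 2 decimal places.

Let s = shape1+shape2. The Beta variance is μ(1−μ)/(s+1).
So s+1 = μ(1−μ)/σ² = (0.44×0.56)/0.0171 = 0.2464/0.0171 = 14.4094, giving s = 13.4094.
Then shape1 = μs = 0.44×13.4094 = 5.90 and shape2 = (1−μ)s = 0.56×13.4094 = 7.51.

shape1 = 5.90, shape2 = 7.51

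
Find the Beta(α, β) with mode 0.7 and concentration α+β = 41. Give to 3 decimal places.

α = 28.300, β = 12.700

For α,β>1 the mode is (α−1)/(α+β−2), so α = mode·(κ−2)+1 = 0.7×39+1 = 28.300.
And β = (1−mode)·(κ−2)+1 = 0.3×39+1 = 12.700.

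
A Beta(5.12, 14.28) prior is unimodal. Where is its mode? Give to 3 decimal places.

0.237

With α,β > 1, mode = (α−1)/(α+β−2) = 4.12/17.40 = 0.237.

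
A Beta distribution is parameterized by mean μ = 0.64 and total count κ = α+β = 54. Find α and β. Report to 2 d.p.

Split κ in proportion μ : (1−μ): α = 0.64·54 = 34.56, β = 54 − 34.56 = 19.44.

α = 34.56, β = 19.44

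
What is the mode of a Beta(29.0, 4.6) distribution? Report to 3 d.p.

The density x^(α−1)(1−x)^(β−1) is maximised at (α−1)/(α+β−2) = 28.0/31.6 = 0.886.

0.886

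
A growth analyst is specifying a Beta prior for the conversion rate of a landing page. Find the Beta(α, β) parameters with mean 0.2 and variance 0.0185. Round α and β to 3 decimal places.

Write ν = α+β; then α = μν and Var = μ(1−μ)/(ν+1).
ν = μ(1−μ)/Var − 1 = 0.16/0.0185 − 1 = 7.6486.
α = 0.2·7.6486 = 1.530, β = 0.8·7.6486 = 6.119.

α = 1.530, β = 6.119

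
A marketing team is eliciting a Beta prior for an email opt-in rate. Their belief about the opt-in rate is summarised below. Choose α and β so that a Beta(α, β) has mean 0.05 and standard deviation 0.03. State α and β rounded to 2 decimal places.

First σ² = 0.0009. Setting α = μn, β = (1−μ)n with n = α+β,
μ(1−μ)/(n+1) = 0.0009 ⇒ n+1 = 0.0475/0.0009 = 52.7778 ⇒ n = 51.7778.
Hence α = 0.05×51.7778 = 2.59, β = 0.95×51.7778 = 49.19.

α = 2.59, β = 49.19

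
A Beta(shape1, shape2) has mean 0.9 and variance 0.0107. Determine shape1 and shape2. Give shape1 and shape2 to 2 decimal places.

Let s = shape1+shape2. The Beta variance is μ(1−μ)/(s+1).
So s+1 = μ(1−μ)/σ² = (0.9×0.1)/0.0107 = 0.09/0.0107 = 8.4112, giving s = 7.4112.
Then shape1 = μs = 0.9×7.4112 = 6.67 and shape2 = (1−μ)s = 0.1×7.4112 = 0.74.

shape1 = 6.67, shape2 = 0.74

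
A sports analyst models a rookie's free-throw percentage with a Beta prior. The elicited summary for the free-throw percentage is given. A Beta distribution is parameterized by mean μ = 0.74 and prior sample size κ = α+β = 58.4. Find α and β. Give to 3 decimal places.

α = 43.216, β = 15.184

Split κ in proportion μ : (1−μ): α = 0.74·58.4 = 43.216, β = 58.4 − 43.216 = 15.184.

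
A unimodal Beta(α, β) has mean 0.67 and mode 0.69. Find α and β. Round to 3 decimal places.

α = 12.730, β = 6.270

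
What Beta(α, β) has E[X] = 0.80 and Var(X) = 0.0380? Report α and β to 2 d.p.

α = 2.57, β = 0.64

Let s = α+β. The Beta variance is μ(1−μ)/(s+1).
So s+1 = μ(1−μ)/σ² = (0.80×0.20)/0.0380 = 0.1600/0.0380 = 4.2105, giving s = 3.2105.
Then α = μs = 0.80×3.2105 = 2.57 and β = (1−μ)s = 0.20×3.2105 = 0.64.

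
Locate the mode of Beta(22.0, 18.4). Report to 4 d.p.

0.5469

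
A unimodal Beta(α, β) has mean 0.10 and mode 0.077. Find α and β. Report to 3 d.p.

α = 3.678, β = 33.104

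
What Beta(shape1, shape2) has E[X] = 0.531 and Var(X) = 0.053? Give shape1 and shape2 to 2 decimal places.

By moment matching, shape1+shape2 = μ(1−μ)/σ² − 1 = (0.531·0.469)/0.053 − 1 = 4.6988 − 1 = 3.6988.
Since shape1/(shape1+shape2) = μ, shape1 = 0.531·3.6988 = 1.96 and shape2 = 0.469·3.6988 = 1.73.

shape1 = 1.96, shape2 = 1.73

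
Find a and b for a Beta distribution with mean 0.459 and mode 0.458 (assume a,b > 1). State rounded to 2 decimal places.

a = 38.56, b = 45.44

Let s = a+b. Mean gives a = μs = 0.459s; mode gives (a−1)/(s−2) = 0.458.
Substituting: 0.459s − 1 = 0.458(s−2) = 0.458s − 0.916, so 0.001s = 0.084 and s = 84.0000.
Then a = 0.459×84.0000 = 38.56 and b = s−a = 45.44.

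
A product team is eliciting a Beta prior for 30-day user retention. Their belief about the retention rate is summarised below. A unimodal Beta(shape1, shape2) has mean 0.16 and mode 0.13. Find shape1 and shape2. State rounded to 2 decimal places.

shape1 = 3.95, shape2 = 20.72

With s = shape1+shape2: μ = shape1/s and mode = (shape1−1)/(s−2). Eliminating shape1 = μs,
μs − 1 = m(s−2) ⇒ s(μ−m) = 1−2m ⇒ s = 0.74/0.03 = 24.6667.
So shape1 = μs = 3.95, shape2 = (1−μ)s = 20.72.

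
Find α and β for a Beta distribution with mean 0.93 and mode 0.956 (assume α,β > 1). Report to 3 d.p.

α = 32.622, β = 2.455

Let s = α+β. Mean gives α = μs = 0.93s; mode gives (α−1)/(s−2) = 0.956.
Substituting: 0.93s − 1 = 0.956(s−2) = 0.956s − 1.912, so -0.026s = -0.912 and s = 35.0769.
Then α = 0.93×35.0769 = 32.622 and β = s−α = 2.455.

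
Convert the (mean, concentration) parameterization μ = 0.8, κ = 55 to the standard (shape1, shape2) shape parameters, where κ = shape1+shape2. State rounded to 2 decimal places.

shape1 = μκ = 0.8×55 = 44.00 and shape2 = (1−μ)κ = 0.2×55 = 11.00.

shape1 = 44.00, shape2 = 11.00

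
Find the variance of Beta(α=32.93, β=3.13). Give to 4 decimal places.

0.0021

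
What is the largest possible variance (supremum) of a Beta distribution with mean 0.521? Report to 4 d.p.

Var = μ(1−μ)/(α+β+1), which approaches μ(1−μ) as α+β → 0.
So the supremum is μ(1−μ) = 0.521×0.479 = 0.2496.

0.2496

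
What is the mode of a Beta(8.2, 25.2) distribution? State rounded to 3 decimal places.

0.229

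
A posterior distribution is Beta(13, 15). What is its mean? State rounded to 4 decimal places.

0.4643

E[X] = α/(α+β) = 13/28 = 0.4643.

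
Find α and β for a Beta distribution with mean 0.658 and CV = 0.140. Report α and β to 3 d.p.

σ = CV·μ = 0.140×0.658 = 0.09212, so σ² = 0.008486.
s+1 = μ(1−μ)/σ² = 0.225036/0.008486 = 26.5182, so s = α+β = 25.5182.
α = μs = 16.791, β = (1−μ)s = 8.727.

α = 16.791, β = 8.727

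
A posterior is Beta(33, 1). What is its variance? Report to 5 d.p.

0.00082

μ = 33/34 = 0.970588; Var = μ(1−μ)/(α+β+1) = 0.0285467/35 = 0.00082.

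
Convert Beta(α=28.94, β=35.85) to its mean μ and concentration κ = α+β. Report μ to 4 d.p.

μ = 0.4467, κ = 64.79

κ = α+β = 28.94+35.85 = 64.79; μ = α/κ = 28.94/64.79 = 0.4467.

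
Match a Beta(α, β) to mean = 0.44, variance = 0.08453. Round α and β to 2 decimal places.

α = 0.84, β = 1.07

Write ν = α+β; then α = μν and Var = μ(1−μ)/(ν+1).
ν = μ(1−μ)/Var − 1 = 0.2464/0.08453 − 1 = 1.9149.
α = 0.44·1.9149 = 0.84, β = 0.56·1.9149 = 1.07.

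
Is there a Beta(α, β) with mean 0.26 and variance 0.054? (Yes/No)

Yes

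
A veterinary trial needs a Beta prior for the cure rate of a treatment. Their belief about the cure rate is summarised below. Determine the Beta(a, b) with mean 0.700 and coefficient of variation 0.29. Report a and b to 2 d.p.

σ = CV·μ = 0.29×0.700 = 0.20300, so σ² = 0.041209.
s+1 = μ(1−μ)/σ² = 0.210000/0.041209 = 5.0960, so s = a+b = 4.0960.
a = μs = 2.87, b = (1−μ)s = 1.23.

a = 2.87, b = 1.23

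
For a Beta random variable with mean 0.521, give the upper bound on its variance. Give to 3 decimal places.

0.250

For fixed mean μ the Beta variance is μ(1−μ)/(α+β+1), increasing as α+β decreases.
Its least upper bound (not attained) is μ(1−μ) = 0.521·0.479 = 0.250.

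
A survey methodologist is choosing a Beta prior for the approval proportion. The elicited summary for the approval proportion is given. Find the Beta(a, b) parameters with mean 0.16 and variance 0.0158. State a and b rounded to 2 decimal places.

Let s = a+b. The Beta variance is μ(1−μ)/(s+1).
So s+1 = μ(1−μ)/σ² = (0.16×0.84)/0.0158 = 0.1344/0.0158 = 8.5063, giving s = 7.5063.
Then a = μs = 0.16×7.5063 = 1.20 and b = (1−μ)s = 0.84×7.5063 = 6.31.

a = 1.20, b = 6.31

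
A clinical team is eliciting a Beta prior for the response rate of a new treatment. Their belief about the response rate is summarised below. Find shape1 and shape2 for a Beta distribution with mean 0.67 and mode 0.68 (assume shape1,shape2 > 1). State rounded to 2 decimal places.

shape1 = 24.12, shape2 = 11.88

With s = shape1+shape2: μ = shape1/s and mode = (shape1−1)/(s−2). Eliminating shape1 = μs,
μs − 1 = m(s−2) ⇒ s(μ−m) = 1−2m ⇒ s = -0.36/-0.01 = 36.0000.
So shape1 = μs = 24.12, shape2 = (1−μ)s = 11.88.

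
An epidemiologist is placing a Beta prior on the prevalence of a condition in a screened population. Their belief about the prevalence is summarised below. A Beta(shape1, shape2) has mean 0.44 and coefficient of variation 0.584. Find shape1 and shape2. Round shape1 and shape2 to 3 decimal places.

shape1 = 1.202, shape2 = 1.530

Var = (CV·μ)² = (0.584×0.44)² = 0.066028.
shape1+shape2 = μ(1−μ)/Var − 1 = 0.2464/0.066028 − 1 = 2.7317.
Thus shape1 = 0.44·2.7317 = 1.202 and shape2 = 0.56·2.7317 = 1.530.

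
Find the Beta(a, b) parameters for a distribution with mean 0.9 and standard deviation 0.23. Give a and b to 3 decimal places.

a = 0.631, b = 0.070

σ² = 0.23² = 0.0529.
With s = a+b, Var = μ(1−μ)/(s+1), so s+1 = (0.9×0.1)/0.0529 = 1.7013 and s = 0.7013.
a = μs = 0.631, b = (1−μ)s = 0.070.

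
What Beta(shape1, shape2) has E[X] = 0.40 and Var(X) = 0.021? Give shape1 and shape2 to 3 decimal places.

By moment matching, shape1+shape2 = μ(1−μ)/σ² − 1 = (0.40·0.60)/0.021 − 1 = 11.4286 − 1 = 10.4286.
Since shape1/(shape1+shape2) = μ, shape1 = 0.40·10.4286 = 4.171 and shape2 = 0.60·10.4286 = 6.257.

shape1 = 4.171, shape2 = 6.257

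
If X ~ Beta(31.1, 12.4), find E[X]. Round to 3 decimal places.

The Beta mean is α/(α+β) = 31.1/(31.1+12.4) = 0.715.

0.715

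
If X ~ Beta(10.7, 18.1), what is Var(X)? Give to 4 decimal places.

0.0078

μ = 10.7/28.8 = 0.371528; Var = μ(1−μ)/(α+β+1) = 0.2334949/29.8 = 0.0078.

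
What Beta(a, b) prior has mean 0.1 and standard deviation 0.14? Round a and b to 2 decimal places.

a = 0.36, b = 3.23

Variance = 0.14² = 0.0196. The moment-matching identity a+b = μ(1−μ)/Var − 1 gives
a+b = 0.09/0.0196 − 1 = 3.5918, so a = μ·3.5918 = 0.36 and b = (1−μ)·3.5918 = 3.23.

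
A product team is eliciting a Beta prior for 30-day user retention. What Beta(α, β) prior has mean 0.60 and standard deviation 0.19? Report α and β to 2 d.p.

α = 3.39, β = 2.26

Variance = 0.19² = 0.0361. The moment-matching identity α+β = μ(1−μ)/Var − 1 gives
α+β = 0.2400/0.0361 − 1 = 5.6482, so α = μ·5.6482 = 3.39 and β = (1−μ)·5.6482 = 2.26.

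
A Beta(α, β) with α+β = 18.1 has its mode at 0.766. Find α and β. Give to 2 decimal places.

Since the density peak of Beta(α,β) is at (α−1)/(α+β−2),
α = 1 + 0.766(18.1−2) = 13.33 and β = 18.1 − 13.33 = 4.77.

α = 13.33, β = 4.77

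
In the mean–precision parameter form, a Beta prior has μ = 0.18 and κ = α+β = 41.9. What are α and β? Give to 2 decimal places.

α = 7.54, β = 34.36

α = μκ = 0.18×41.9 = 7.54 and β = (1−μ)κ = 0.82×41.9 = 34.36.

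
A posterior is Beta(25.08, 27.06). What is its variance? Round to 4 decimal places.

0.0047

μ = 25.08/52.14 = 0.481013; Var = μ(1−μ)/(α+β+1) = 0.2496395/53.14 = 0.0047.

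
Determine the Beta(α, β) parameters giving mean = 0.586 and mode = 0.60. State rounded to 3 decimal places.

With s = α+β: μ = α/s and mode = (α−1)/(s−2). Eliminating α = μs,
μs − 1 = m(s−2) ⇒ s(μ−m) = 1−2m ⇒ s = -0.20/-0.014 = 14.2857.
So α = μs = 8.371, β = (1−μ)s = 5.914.

α = 8.371, β = 5.914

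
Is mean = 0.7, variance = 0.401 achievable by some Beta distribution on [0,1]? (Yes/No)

A Beta with mean μ has variance μ(1−μ)/(α+β+1) < μ(1−μ).
Here μ(1−μ) = 0.7×0.3 = 0.21, and 0.401 ≥ 0.21.

No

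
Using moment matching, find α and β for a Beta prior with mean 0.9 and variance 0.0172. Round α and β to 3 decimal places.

By moment matching, α+β = μ(1−μ)/σ² − 1 = (0.9·0.1)/0.0172 − 1 = 5.2326 − 1 = 4.2326.
Since α/(α+β) = μ, α = 0.9·4.2326 = 3.809 and β = 0.1·4.2326 = 0.423.

α = 3.809, β = 0.423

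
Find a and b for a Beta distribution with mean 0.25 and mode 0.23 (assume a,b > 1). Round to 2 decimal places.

a = 6.75, b = 20.25

With s = a+b: μ = a/s and mode = (a−1)/(s−2). Eliminating a = μs,
μs − 1 = m(s−2) ⇒ s(μ−m) = 1−2m ⇒ s = 0.54/0.02 = 27.0000.
So a = μs = 6.75, b = (1−μ)s = 20.25.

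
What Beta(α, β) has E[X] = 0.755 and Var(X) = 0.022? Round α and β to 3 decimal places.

α = 5.593, β = 1.815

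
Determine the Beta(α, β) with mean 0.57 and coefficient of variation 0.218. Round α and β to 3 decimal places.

α = 8.478, β = 6.396

σ = CV·μ = 0.218×0.57 = 0.12426, so σ² = 0.015441.
s+1 = μ(1−μ)/σ² = 0.2451/0.015441 = 15.8738, so s = α+β = 14.8738.
α = μs = 8.478, β = (1−μ)s = 6.396.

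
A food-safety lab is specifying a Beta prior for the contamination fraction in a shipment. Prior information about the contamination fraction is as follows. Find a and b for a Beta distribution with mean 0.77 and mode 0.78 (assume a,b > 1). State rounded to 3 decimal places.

Let s = a+b. Mean gives a = μs = 0.77s; mode gives (a−1)/(s−2) = 0.78.
Substituting: 0.77s − 1 = 0.78(s−2) = 0.78s − 1.56, so -0.01s = -0.56 and s = 56.0000.
Then a = 0.77×56.0000 = 43.120 and b = s−a = 12.880.

a = 43.120, b = 12.880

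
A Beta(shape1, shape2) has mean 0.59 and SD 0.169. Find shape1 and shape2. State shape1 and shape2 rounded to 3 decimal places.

Variance = 0.169² = 0.028561. The moment-matching identity shape1+shape2 = μ(1−μ)/Var − 1 gives
shape1+shape2 = 0.2419/0.028561 − 1 = 7.4696, so shape1 = μ·7.4696 = 4.407 and shape2 = (1−μ)·7.4696 = 3.063.

shape1 = 4.407, shape2 = 3.063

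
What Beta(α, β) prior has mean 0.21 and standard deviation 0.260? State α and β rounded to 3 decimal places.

α = 0.305, β = 1.149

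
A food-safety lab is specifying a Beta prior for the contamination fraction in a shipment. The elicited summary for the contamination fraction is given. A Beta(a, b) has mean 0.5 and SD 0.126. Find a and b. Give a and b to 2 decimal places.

a = 7.37, b = 7.37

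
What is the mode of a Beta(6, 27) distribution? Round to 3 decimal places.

The density x^(α−1)(1−x)^(β−1) is maximised at (α−1)/(α+β−2) = 5/31 = 0.161.

0.161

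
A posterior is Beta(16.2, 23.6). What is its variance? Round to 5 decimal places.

0.00592

α+β = 39.8 and αβ = 382.32, so Var = αβ/[(α+β)²(α+β+1)] = 382.32/64628.832 = 0.00592.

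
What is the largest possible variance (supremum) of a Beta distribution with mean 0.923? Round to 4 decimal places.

0.0711

Var = μ(1−μ)/(α+β+1), which approaches μ(1−μ) as α+β → 0.
So the supremum is μ(1−μ) = 0.923×0.077 = 0.0711.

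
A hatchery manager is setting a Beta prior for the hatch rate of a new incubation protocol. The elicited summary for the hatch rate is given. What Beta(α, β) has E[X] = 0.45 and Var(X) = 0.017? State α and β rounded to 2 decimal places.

Write ν = α+β; then α = μν and Var = μ(1−μ)/(ν+1).
ν = μ(1−μ)/Var − 1 = 0.2475/0.017 − 1 = 13.5588.
α = 0.45·13.5588 = 6.10, β = 0.55·13.5588 = 7.46.

α = 6.10, β = 7.46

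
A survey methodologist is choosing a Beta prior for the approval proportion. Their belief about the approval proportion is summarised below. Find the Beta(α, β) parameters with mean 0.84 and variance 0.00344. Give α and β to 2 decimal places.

α = 31.98, β = 6.09

By moment matching, α+β = μ(1−μ)/σ² − 1 = (0.84·0.16)/0.00344 − 1 = 39.0698 − 1 = 38.0698.
Since α/(α+β) = μ, α = 0.84·38.0698 = 31.98 and β = 0.16·38.0698 = 6.09.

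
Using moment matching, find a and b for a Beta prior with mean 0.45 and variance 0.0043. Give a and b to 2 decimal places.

By moment matching, a+b = μ(1−μ)/σ² − 1 = (0.45·0.55)/0.0043 − 1 = 57.5581 − 1 = 56.5581.
Since a/(a+b) = μ, a = 0.45·56.5581 = 25.45 and b = 0.55·56.5581 = 31.11.

a = 25.45, b = 31.11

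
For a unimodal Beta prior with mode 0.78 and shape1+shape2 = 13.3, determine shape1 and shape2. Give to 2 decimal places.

For shape1,shape2>1 the mode is (shape1−1)/(shape1+shape2−2), so shape1 = mode·(κ−2)+1 = 0.78×11.3+1 = 9.81.
And shape2 = (1−mode)·(κ−2)+1 = 0.22×11.3+1 = 3.49.

shape1 = 9.81, shape2 = 3.49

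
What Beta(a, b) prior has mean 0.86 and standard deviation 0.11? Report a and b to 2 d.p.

a = 7.70, b = 1.25

Variance = 0.11² = 0.0121. The moment-matching identity a+b = μ(1−μ)/Var − 1 gives
a+b = 0.1204/0.0121 − 1 = 8.9504, so a = μ·8.9504 = 7.70 and b = (1−μ)·8.9504 = 1.25.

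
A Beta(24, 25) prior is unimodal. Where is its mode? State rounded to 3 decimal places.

0.489

The density x^(α−1)(1−x)^(β−1) is maximised at (α−1)/(α+β−2) = 23/47 = 0.489.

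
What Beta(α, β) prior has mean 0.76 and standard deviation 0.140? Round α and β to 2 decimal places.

α = 6.31, β = 1.99

Variance = 0.140² = 0.019600. The moment-matching identity α+β = μ(1−μ)/Var − 1 gives
α+β = 0.1824/0.019600 − 1 = 8.3061, so α = μ·8.3061 = 6.31 and β = (1−μ)·8.3061 = 1.99.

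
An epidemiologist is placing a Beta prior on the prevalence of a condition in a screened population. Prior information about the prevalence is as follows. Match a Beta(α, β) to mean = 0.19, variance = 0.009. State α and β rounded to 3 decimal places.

Let s = α+β. The Beta variance is μ(1−μ)/(s+1).
So s+1 = μ(1−μ)/σ² = (0.19×0.81)/0.009 = 0.1539/0.009 = 17.1000, giving s = 16.1000.
Then α = μs = 0.19×16.1000 = 3.059 and β = (1−μ)s = 0.81×16.1000 = 13.041.

α = 3.059, β = 13.041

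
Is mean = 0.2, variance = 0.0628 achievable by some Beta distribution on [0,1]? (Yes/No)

Yes

A Beta with mean μ has variance μ(1−μ)/(α+β+1) < μ(1−μ).
Here μ(1−μ) = 0.2×0.8 = 0.16, and 0.0628 < 0.16.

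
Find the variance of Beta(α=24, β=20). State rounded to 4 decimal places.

α+β = 44 and αβ = 480, so Var = αβ/[(α+β)²(α+β+1)] = 480/87120 = 0.0055.

0.0055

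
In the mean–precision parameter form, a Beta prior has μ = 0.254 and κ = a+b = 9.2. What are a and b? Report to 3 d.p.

a = 2.337, b = 6.863

a = μκ = 0.254×9.2 = 2.337 and b = (1−μ)κ = 0.746×9.2 = 6.863.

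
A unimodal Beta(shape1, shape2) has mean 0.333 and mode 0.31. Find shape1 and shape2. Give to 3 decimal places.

shape1 = 5.502, shape2 = 11.020

With s = shape1+shape2: μ = shape1/s and mode = (shape1−1)/(s−2). Eliminating shape1 = μs,
μs − 1 = m(s−2) ⇒ s(μ−m) = 1−2m ⇒ s = 0.38/0.023 = 16.5217.
So shape1 = μs = 5.502, shape2 = (1−μ)s = 11.020.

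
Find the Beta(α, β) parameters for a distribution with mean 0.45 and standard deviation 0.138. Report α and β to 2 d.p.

First σ² = 0.019044. Setting α = μn, β = (1−μ)n with n = α+β,
μ(1−μ)/(n+1) = 0.019044 ⇒ n+1 = 0.2475/0.019044 = 12.9962 ⇒ n = 11.9962.
Hence α = 0.45×11.9962 = 5.40, β = 0.55×11.9962 = 6.60.

α = 5.40, β = 6.60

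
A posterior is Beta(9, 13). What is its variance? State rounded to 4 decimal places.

0.0105

α+β = 22 and αβ = 117, so Var = αβ/[(α+β)²(α+β+1)] = 117/11132 = 0.0105.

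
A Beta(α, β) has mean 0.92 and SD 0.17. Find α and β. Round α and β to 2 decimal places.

α = 1.42, β = 0.12

First σ² = 0.0289. Setting α = μn, β = (1−μ)n with n = α+β,
μ(1−μ)/(n+1) = 0.0289 ⇒ n+1 = 0.0736/0.0289 = 2.5467 ⇒ n = 1.5467.
Hence α = 0.92×1.5467 = 1.42, β = 0.08×1.5467 = 0.12.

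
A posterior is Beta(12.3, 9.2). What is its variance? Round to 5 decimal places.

0.01088

α+β = 21.5 and αβ = 113.16, so Var = αβ/[(α+β)²(α+β+1)] = 113.16/10400.625 = 0.01088.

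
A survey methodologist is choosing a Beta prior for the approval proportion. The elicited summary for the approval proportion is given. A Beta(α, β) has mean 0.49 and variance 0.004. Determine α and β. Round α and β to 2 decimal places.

α = 30.12, β = 31.35

By moment matching, α+β = μ(1−μ)/σ² − 1 = (0.49·0.51)/0.004 − 1 = 62.4750 − 1 = 61.4750.
Since α/(α+β) = μ, α = 0.49·61.4750 = 30.12 and β = 0.51·61.4750 = 31.35.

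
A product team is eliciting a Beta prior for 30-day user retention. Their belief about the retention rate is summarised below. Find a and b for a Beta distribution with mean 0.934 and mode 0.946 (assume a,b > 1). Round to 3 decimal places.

With s = a+b: μ = a/s and mode = (a−1)/(s−2). Eliminating a = μs,
μs − 1 = m(s−2) ⇒ s(μ−m) = 1−2m ⇒ s = -0.892/-0.012 = 74.3333.
So a = μs = 69.427, b = (1−μ)s = 4.906.

a = 69.427, b = 4.906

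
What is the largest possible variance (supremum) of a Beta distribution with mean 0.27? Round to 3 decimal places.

0.197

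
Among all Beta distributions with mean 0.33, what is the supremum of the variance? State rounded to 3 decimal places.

0.221

Var = μ(1−μ)/(α+β+1), which approaches μ(1−μ) as α+β → 0.
So the supremum is μ(1−μ) = 0.33×0.67 = 0.221.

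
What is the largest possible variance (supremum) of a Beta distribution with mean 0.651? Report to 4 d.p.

For fixed mean μ the Beta variance is μ(1−μ)/(α+β+1), increasing as α+β decreases.
Its least upper bound (not attained) is μ(1−μ) = 0.651·0.349 = 0.2272.

0.2272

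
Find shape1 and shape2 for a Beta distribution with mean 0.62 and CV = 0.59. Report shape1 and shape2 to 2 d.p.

shape1 = 0.47, shape2 = 0.29

σ = CV·μ = 0.59×0.62 = 0.36580, so σ² = 0.133810.
s+1 = μ(1−μ)/σ² = 0.2356/0.133810 = 1.7607, so s = shape1+shape2 = 0.7607.
shape1 = μs = 0.47, shape2 = (1−μ)s = 0.29.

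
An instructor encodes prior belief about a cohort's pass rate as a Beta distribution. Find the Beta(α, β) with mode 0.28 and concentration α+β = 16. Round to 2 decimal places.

α = 4.92, β = 11.08

For α,β>1 the mode is (α−1)/(α+β−2), so α = mode·(κ−2)+1 = 0.28×14+1 = 4.92.
And β = (1−mode)·(κ−2)+1 = 0.72×14+1 = 11.08.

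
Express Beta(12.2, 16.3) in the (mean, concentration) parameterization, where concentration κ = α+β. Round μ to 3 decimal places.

μ = 0.428, κ = 28.5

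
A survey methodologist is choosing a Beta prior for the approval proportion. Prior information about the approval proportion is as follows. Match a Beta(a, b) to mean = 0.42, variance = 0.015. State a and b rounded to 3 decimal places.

Let s = a+b. The Beta variance is μ(1−μ)/(s+1).
So s+1 = μ(1−μ)/σ² = (0.42×0.58)/0.015 = 0.2436/0.015 = 16.2400, giving s = 15.2400.
Then a = μs = 0.42×15.2400 = 6.401 and b = (1−μ)s = 0.58×15.2400 = 8.839.

a = 6.401, b = 8.839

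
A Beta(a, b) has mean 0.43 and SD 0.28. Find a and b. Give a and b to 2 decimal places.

Variance = 0.28² = 0.0784. The moment-matching identity a+b = μ(1−μ)/Var − 1 gives
a+b = 0.2451/0.0784 − 1 = 2.1263, so a = μ·2.1263 = 0.91 and b = (1−μ)·2.1263 = 1.21.

a = 0.91, b = 1.21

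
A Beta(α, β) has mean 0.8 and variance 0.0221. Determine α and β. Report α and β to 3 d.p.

α = 4.992, β = 1.248

Write ν = α+β; then α = μν and Var = μ(1−μ)/(ν+1).
ν = μ(1−μ)/Var − 1 = 0.16/0.0221 − 1 = 6.2398.
α = 0.8·6.2398 = 4.992, β = 0.2·6.2398 = 1.248.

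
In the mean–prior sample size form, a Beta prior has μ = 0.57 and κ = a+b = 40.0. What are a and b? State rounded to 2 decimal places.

a = 22.80, b = 17.20

a = μκ = 0.57×40.0 = 22.80 and b = (1−μ)κ = 0.43×40.0 = 17.20.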